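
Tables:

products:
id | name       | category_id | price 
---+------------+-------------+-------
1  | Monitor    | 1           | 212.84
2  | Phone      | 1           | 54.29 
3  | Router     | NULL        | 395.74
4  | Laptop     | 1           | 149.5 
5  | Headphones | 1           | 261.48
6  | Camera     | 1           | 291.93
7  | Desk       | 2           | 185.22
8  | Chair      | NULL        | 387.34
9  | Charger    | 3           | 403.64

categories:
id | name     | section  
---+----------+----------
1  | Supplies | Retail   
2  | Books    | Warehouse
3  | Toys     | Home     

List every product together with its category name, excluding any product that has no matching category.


INNER JOIN keeps only products rows whose category_id matches an id in categories. Walk through each product:
  - product 1 (Monitor): category_id=1 -> matches Supplies
  - product 2 (Phone): category_id=1 -> matches Supplies
  - product 3 (Router): category_id=NULL, no match -> dropped
  - product 4 (Laptop): category_id=1 -> matches Supplies
  - product 5 (Headphones): category_id=1 -> matches Supplies
  - product 6 (Camera): category_id=1 -> matches Supplies
  - product 7 (Desk): category_id=2 -> matches Books
  - product 8 (Chair): category_id=NULL, no match -> dropped
  - product 9 (Charger): category_id=3 -> matches Toys
So 2 of 9 rows are dropped.

SQL:
SELECT a.name, b.name AS category
FROM products a
INNER JOIN categories b ON a.category_id = b.id

Result:
name       | category
-----------+---------
Monitor    | Supplies
Phone      | Supplies
Laptop     | Supplies
Headphones | Supplies
Camera     | Supplies
Desk       | Books   
Charger    | Toys    


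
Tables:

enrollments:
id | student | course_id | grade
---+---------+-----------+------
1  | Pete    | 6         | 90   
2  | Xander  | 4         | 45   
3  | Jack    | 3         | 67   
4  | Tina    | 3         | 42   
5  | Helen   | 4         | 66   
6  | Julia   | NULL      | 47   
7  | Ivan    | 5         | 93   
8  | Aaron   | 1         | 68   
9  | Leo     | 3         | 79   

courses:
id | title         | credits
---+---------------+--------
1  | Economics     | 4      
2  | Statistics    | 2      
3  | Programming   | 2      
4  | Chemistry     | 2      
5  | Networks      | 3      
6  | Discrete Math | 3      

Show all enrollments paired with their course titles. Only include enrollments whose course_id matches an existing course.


INNER JOIN keeps only enrollments rows whose course_id matches an id in courses. Walk through each enrollment:
  - enrollment 1 (Pete): course_id=6 -> matches Discrete Math
  - enrollment 2 (Xander): course_id=4 -> matches Chemistry
  - enrollment 3 (Jack): course_id=3 -> matches Programming
  - enrollment 4 (Tina): course_id=3 -> matches Programming
  - enrollment 5 (Helen): course_id=4 -> matches Chemistry
  - enrollment 6 (Julia): course_id=NULL, no match -> dropped
  - enrollment 7 (Ivan): course_id=5 -> matches Networks
  - enrollment 8 (Aaron): course_id=1 -> matches Economics
  - enrollment 9 (Leo): course_id=3 -> matches Programming
So 1 of 9 rows is dropped.

SQL:
SELECT a.student, b.title AS course
FROM enrollments a
INNER JOIN courses b ON a.course_id = b.id

Result:
student | course       
--------+--------------
Pete    | Discrete Math
Xander  | Chemistry    
Jack    | Programming  
Tina    | Programming  
Helen   | Chemistry    
Ivan    | Networks     
Aaron   | Economics    
Leo     | Programming  


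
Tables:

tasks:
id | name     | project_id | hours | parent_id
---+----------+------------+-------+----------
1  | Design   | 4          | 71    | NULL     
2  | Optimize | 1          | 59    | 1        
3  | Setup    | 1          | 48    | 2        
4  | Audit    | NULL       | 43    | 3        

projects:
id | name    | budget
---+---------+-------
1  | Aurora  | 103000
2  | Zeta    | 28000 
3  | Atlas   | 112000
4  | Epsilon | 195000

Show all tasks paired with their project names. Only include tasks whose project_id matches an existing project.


INNER JOIN keeps only tasks rows whose project_id matches an id in projects. Walk through each task:
  - task 1 (Design): project_id=4 -> matches Epsilon
  - task 2 (Optimize): project_id=1 -> matches Aurora
  - task 3 (Setup): project_id=1 -> matches Aurora
  - task 4 (Audit): project_id=NULL, no match -> dropped
So 1 of 4 rows is dropped.

SQL:
SELECT a.name, b.name AS project
FROM tasks a
INNER JOIN projects b ON a.project_id = b.id

Result:
name     | project
---------+--------
Design   | Epsilon
Optimize | Aurora 
Setup    | Aurora 


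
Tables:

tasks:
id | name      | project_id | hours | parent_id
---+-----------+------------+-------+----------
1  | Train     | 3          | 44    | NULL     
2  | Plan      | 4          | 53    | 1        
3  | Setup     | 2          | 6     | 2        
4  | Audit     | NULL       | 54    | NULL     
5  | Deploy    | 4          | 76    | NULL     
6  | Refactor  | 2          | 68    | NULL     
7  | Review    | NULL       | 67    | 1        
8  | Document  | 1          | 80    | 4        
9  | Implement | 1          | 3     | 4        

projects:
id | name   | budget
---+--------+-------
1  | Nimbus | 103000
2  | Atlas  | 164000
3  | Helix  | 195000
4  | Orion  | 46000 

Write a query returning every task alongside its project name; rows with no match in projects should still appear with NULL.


LEFT JOIN keeps every row from tasks (the left table); where project_id has no match in projects, the project columns become NULL. Walk through each task:
  - task 1 (Train): project_id=3 -> matches Helix
  - task 2 (Plan): project_id=4 -> matches Orion
  - task 3 (Setup): project_id=2 -> matches Atlas
  - task 4 (Audit): project_id=NULL, no match -> kept with NULL
  - task 5 (Deploy): project_id=4 -> matches Orion
  - task 6 (Refactor): project_id=2 -> matches Atlas
  - task 7 (Review): project_id=NULL, no match -> kept with NULL
  - task 8 (Document): project_id=1 -> matches Nimbus
  - task 9 (Implement): project_id=1 -> matches Nimbus
All 9 rows appear; 2 have NULL project.

SQL:
SELECT a.name, b.name AS project
FROM tasks a
LEFT JOIN projects b ON a.project_id = b.id

Result:
name      | project
----------+--------
Train     | Helix  
Plan      | Orion  
Setup     | Atlas  
Audit     | NULL   
Deploy    | Orion  
Refactor  | Atlas  
Review    | NULL   
Document  | Nimbus 
Implement | Nimbus 


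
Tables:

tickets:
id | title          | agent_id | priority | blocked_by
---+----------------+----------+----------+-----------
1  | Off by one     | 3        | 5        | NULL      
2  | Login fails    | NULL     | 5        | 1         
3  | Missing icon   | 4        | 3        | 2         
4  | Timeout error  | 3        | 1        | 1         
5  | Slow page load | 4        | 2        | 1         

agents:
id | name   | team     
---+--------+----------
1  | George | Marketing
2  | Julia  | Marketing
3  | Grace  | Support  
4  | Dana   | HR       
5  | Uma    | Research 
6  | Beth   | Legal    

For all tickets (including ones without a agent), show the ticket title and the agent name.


LEFT JOIN keeps every row from tickets (the left table); where agent_id has no match in agents, the agent columns become NULL. Walk through each ticket:
  - ticket 1 (Off by one): agent_id=3 -> matches Grace
  - ticket 2 (Login fails): agent_id=NULL, no match -> kept with NULL
  - ticket 3 (Missing icon): agent_id=4 -> matches Dana
  - ticket 4 (Timeout error): agent_id=3 -> matches Grace
  - ticket 5 (Slow page load): agent_id=4 -> matches Dana
All 5 rows appear; 1 has NULL agent.

SQL:
SELECT a.title, b.name AS agent
FROM tickets a
LEFT JOIN agents b ON a.agent_id = b.id

Result:
title          | agent
---------------+------
Off by one     | Grace
Login fails    | NULL 
Missing icon   | Dana 
Timeout error  | Grace
Slow page load | Dana 


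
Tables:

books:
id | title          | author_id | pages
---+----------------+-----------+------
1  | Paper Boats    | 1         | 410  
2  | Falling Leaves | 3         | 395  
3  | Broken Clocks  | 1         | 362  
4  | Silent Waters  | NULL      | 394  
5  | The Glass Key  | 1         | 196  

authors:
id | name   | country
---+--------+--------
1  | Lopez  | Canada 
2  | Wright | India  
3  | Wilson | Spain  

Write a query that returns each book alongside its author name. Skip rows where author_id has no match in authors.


INNER JOIN keeps only books rows whose author_id matches an id in authors. Walk through each book:
  - book 1 (Paper Boats): author_id=1 -> matches Lopez
  - book 2 (Falling Leaves): author_id=3 -> matches Wilson
  - book 3 (Broken Clocks): author_id=1 -> matches Lopez
  - book 4 (Silent Waters): author_id=NULL, no match -> dropped
  - book 5 (The Glass Key): author_id=1 -> matches Lopez
So 1 of 5 rows is dropped.

SQL:
SELECT a.title, b.name AS author
FROM books a
INNER JOIN authors b ON a.author_id = b.id

Result:
title          | author
---------------+-------
Paper Boats    | Lopez 
Falling Leaves | Wilson
Broken Clocks  | Lopez 
The Glass Key  | Lopez 


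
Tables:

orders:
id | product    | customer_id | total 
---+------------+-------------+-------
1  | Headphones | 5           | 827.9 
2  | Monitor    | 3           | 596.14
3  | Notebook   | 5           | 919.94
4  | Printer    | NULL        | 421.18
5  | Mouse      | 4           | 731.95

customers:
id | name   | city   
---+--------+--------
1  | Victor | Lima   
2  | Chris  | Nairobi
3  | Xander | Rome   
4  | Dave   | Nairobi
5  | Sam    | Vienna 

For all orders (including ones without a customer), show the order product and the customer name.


LEFT JOIN keeps every row from orders (the left table); where customer_id has no match in customers, the customer columns become NULL. Walk through each order:
  - order 1 (Headphones): customer_id=5 -> matches Sam
  - order 2 (Monitor): customer_id=3 -> matches Xander
  - order 3 (Notebook): customer_id=5 -> matches Sam
  - order 4 (Printer): customer_id=NULL, no match -> kept with NULL
  - order 5 (Mouse): customer_id=4 -> matches Dave
All 5 rows appear; 1 has NULL customer.

SQL:
SELECT a.product, b.name AS customer
FROM orders a
LEFT JOIN customers b ON a.customer_id = b.id

Result:
product    | customer
-----------+---------
Headphones | Sam     
Monitor    | Xander  
Notebook   | Sam     
Printer    | NULL    
Mouse      | Dave    


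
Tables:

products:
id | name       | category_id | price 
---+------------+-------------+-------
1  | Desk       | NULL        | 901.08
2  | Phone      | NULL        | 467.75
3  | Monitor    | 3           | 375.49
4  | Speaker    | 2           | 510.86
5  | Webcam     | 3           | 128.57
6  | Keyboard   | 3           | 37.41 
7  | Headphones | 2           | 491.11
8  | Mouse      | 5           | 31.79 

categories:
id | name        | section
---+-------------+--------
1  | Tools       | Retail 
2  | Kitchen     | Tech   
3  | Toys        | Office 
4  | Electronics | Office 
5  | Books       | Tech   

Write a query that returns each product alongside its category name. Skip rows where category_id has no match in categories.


INNER JOIN keeps only products rows whose category_id matches an id in categories. Walk through each product:
  - product 1 (Desk): category_id=NULL, no match -> dropped
  - product 2 (Phone): category_id=NULL, no match -> dropped
  - product 3 (Monitor): category_id=3 -> matches Toys
  - product 4 (Speaker): category_id=2 -> matches Kitchen
  - product 5 (Webcam): category_id=3 -> matches Toys
  - product 6 (Keyboard): category_id=3 -> matches Toys
  - product 7 (Headphones): category_id=2 -> matches Kitchen
  - product 8 (Mouse): category_id=5 -> matches Books
So 2 of 8 rows are dropped.

SQL:
SELECT a.name, b.name AS category
FROM products a
INNER JOIN categories b ON a.category_id = b.id

Result:
name       | category
-----------+---------
Monitor    | Toys    
Speaker    | Kitchen 
Webcam     | Toys    
Keyboard   | Toys    
Headphones | Kitchen 
Mouse      | Books   


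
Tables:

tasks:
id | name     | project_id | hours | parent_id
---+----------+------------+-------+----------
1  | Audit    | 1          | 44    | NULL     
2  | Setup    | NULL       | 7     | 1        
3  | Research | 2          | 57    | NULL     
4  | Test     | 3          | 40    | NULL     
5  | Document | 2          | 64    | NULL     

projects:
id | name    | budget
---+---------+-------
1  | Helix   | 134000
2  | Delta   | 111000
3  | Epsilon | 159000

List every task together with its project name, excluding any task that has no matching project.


INNER JOIN keeps only tasks rows whose project_id matches an id in projects. Walk through each task:
  - task 1 (Audit): project_id=1 -> matches Helix
  - task 2 (Setup): project_id=NULL, no match -> dropped
  - task 3 (Research): project_id=2 -> matches Delta
  - task 4 (Test): project_id=3 -> matches Epsilon
  - task 5 (Document): project_id=2 -> matches Delta
So 1 of 5 rows is dropped.

SQL:
SELECT a.name, b.name AS project
FROM tasks a
INNER JOIN projects b ON a.project_id = b.id

Result:
name     | project
---------+--------
Audit    | Helix  
Research | Delta  
Test     | Epsilon
Document | Delta  


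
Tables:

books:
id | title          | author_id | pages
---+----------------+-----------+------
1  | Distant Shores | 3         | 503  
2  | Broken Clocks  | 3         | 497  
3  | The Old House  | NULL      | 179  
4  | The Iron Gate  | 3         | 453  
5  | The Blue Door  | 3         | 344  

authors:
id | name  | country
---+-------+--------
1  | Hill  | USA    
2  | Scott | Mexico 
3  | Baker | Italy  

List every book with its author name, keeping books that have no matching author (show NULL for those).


LEFT JOIN keeps every row from books (the left table); where author_id has no match in authors, the author columns become NULL. Walk through each book:
  - book 1 (Distant Shores): author_id=3 -> matches Baker
  - book 2 (Broken Clocks): author_id=3 -> matches Baker
  - book 3 (The Old House): author_id=NULL, no match -> kept with NULL
  - book 4 (The Iron Gate): author_id=3 -> matches Baker
  - book 5 (The Blue Door): author_id=3 -> matches Baker
All 5 rows appear; 1 has NULL author.

SQL:
SELECT a.title, b.name AS author
FROM books a
LEFT JOIN authors b ON a.author_id = b.id

Result:
title          | author
---------------+-------
Distant Shores | Baker 
Broken Clocks  | Baker 
The Old House  | NULL  
The Iron Gate  | Baker 
The Blue Door  | Baker 


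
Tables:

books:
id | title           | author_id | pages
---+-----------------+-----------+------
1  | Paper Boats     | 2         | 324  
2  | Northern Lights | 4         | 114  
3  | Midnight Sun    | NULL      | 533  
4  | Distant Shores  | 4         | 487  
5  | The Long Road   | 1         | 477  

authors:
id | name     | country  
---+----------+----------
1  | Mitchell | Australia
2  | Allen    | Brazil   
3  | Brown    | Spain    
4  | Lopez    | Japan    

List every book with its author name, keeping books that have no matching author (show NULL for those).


LEFT JOIN keeps every row from books (the left table); where author_id has no match in authors, the author columns become NULL. Walk through each book:
  - book 1 (Paper Boats): author_id=2 -> matches Allen
  - book 2 (Northern Lights): author_id=4 -> matches Lopez
  - book 3 (Midnight Sun): author_id=NULL, no match -> kept with NULL
  - book 4 (Distant Shores): author_id=4 -> matches Lopez
  - book 5 (The Long Road): author_id=1 -> matches Mitchell
All 5 rows appear; 1 has NULL author.

SQL:
SELECT a.title, b.name AS author
FROM books a
LEFT JOIN authors b ON a.author_id = b.id

Result:
title           | author  
----------------+---------
Paper Boats     | Allen   
Northern Lights | Lopez   
Midnight Sun    | NULL    
Distant Shores  | Lopez   
The Long Road   | Mitchell


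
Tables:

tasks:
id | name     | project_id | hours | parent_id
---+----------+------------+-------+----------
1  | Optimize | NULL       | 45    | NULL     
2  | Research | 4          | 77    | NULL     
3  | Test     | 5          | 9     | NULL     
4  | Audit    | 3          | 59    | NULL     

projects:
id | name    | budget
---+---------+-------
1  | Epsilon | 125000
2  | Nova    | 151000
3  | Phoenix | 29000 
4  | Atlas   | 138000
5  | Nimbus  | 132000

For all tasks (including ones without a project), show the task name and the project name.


LEFT JOIN keeps every row from tasks (the left table); where project_id has no match in projects, the project columns become NULL. Walk through each task:
  - task 1 (Optimize): project_id=NULL, no match -> kept with NULL
  - task 2 (Research): project_id=4 -> matches Atlas
  - task 3 (Test): project_id=5 -> matches Nimbus
  - task 4 (Audit): project_id=3 -> matches Phoenix
All 4 rows appear; 1 has NULL project.

SQL:
SELECT a.name, b.name AS project
FROM tasks a
LEFT JOIN projects b ON a.project_id = b.id

Result:
name     | project
---------+--------
Optimize | NULL   
Research | Atlas  
Test     | Nimbus 
Audit    | Phoenix


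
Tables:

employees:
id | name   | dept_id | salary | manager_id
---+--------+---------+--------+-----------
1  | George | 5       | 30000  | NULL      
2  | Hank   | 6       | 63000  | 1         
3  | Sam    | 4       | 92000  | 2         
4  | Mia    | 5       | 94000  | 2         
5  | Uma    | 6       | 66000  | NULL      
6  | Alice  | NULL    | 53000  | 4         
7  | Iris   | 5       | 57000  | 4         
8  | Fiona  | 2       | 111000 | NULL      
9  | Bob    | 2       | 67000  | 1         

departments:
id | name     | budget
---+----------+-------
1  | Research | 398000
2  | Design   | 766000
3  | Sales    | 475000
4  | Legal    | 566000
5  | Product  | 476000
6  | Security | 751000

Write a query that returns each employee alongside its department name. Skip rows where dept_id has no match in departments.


INNER JOIN keeps only employees rows whose dept_id matches an id in departments. Walk through each employee:
  - employee 1 (George): dept_id=5 -> matches Product
  - employee 2 (Hank): dept_id=6 -> matches Security
  - employee 3 (Sam): dept_id=4 -> matches Legal
  - employee 4 (Mia): dept_id=5 -> matches Product
  - employee 5 (Uma): dept_id=6 -> matches Security
  - employee 6 (Alice): dept_id=NULL, no match -> dropped
  - employee 7 (Iris): dept_id=5 -> matches Product
  - employee 8 (Fiona): dept_id=2 -> matches Design
  - employee 9 (Bob): dept_id=2 -> matches Design
So 1 of 9 rows is dropped.

SQL:
SELECT a.name, b.name AS department
FROM employees a
INNER JOIN departments b ON a.dept_id = b.id

Result:
name   | department
-------+-----------
George | Product   
Hank   | Security  
Sam    | Legal     
Mia    | Product   
Uma    | Security  
Iris   | Product   
Fiona  | Design    
Bob    | Design    


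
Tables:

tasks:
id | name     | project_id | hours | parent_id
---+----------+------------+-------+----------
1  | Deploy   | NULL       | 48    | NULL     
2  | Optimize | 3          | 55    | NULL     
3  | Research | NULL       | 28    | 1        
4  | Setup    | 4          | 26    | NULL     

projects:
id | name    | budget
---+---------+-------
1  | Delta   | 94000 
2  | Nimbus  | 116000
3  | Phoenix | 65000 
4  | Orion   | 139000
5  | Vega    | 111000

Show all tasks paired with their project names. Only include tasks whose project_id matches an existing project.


INNER JOIN keeps only tasks rows whose project_id matches an id in projects. Walk through each task:
  - task 1 (Deploy): project_id=NULL, no match -> dropped
  - task 2 (Optimize): project_id=3 -> matches Phoenix
  - task 3 (Research): project_id=NULL, no match -> dropped
  - task 4 (Setup): project_id=4 -> matches Orion
So 2 of 4 rows are dropped.

SQL:
SELECT a.name, b.name AS project
FROM tasks a
INNER JOIN projects b ON a.project_id = b.id

Result:
name     | project
---------+--------
Optimize | Phoenix
Setup    | Orion  


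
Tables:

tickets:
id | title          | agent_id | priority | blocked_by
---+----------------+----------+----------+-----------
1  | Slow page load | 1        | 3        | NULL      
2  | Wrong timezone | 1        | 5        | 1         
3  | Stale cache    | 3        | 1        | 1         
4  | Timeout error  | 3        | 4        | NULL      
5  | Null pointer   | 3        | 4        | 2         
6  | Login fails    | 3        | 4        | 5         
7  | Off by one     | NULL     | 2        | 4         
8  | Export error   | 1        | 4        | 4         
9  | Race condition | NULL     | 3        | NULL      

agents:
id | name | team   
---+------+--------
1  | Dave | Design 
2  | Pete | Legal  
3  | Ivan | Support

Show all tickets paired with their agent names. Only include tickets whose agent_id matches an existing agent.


INNER JOIN keeps only tickets rows whose agent_id matches an id in agents. Walk through each ticket:
  - ticket 1 (Slow page load): agent_id=1 -> matches Dave
  - ticket 2 (Wrong timezone): agent_id=1 -> matches Dave
  - ticket 3 (Stale cache): agent_id=3 -> matches Ivan
  - ticket 4 (Timeout error): agent_id=3 -> matches Ivan
  - ticket 5 (Null pointer): agent_id=3 -> matches Ivan
  - ticket 6 (Login fails): agent_id=3 -> matches Ivan
  - ticket 7 (Off by one): agent_id=NULL, no match -> dropped
  - ticket 8 (Export error): agent_id=1 -> matches Dave
  - ticket 9 (Race condition): agent_id=NULL, no match -> dropped
So 2 of 9 rows are dropped.

SQL:
SELECT a.title, b.name AS agent
FROM tickets a
INNER JOIN agents b ON a.agent_id = b.id

Result:
title          | agent
---------------+------
Slow page load | Dave 
Wrong timezone | Dave 
Stale cache    | Ivan 
Timeout error  | Ivan 
Null pointer   | Ivan 
Login fails    | Ivan 
Export error   | Dave 


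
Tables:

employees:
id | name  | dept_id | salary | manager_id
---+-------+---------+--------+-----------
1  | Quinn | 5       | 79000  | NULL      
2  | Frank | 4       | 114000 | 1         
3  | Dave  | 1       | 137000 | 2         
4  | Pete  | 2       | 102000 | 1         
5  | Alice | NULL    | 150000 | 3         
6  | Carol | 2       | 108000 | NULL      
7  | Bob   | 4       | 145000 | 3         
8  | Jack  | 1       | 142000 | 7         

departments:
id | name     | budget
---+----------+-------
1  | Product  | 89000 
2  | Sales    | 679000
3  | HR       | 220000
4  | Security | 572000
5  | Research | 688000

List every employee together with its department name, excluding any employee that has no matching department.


INNER JOIN keeps only employees rows whose dept_id matches an id in departments. Walk through each employee:
  - employee 1 (Quinn): dept_id=5 -> matches Research
  - employee 2 (Frank): dept_id=4 -> matches Security
  - employee 3 (Dave): dept_id=1 -> matches Product
  - employee 4 (Pete): dept_id=2 -> matches Sales
  - employee 5 (Alice): dept_id=NULL, no match -> dropped
  - employee 6 (Carol): dept_id=2 -> matches Sales
  - employee 7 (Bob): dept_id=4 -> matches Security
  - employee 8 (Jack): dept_id=1 -> matches Product
So 1 of 8 rows is dropped.

SQL:
SELECT a.name, b.name AS department
FROM employees a
INNER JOIN departments b ON a.dept_id = b.id

Result:
name  | department
------+-----------
Quinn | Research  
Frank | Security  
Dave  | Product   
Pete  | Sales     
Carol | Sales     
Bob   | Security  
Jack  | Product   


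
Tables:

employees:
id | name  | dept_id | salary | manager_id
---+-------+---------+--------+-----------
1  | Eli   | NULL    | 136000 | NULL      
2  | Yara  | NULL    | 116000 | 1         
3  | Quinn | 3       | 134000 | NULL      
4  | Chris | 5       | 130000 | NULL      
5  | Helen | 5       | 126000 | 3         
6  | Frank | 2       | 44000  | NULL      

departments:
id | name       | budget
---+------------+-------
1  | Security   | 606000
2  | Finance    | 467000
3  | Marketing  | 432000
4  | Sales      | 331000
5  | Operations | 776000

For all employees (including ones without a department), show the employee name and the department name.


LEFT JOIN keeps every row from employees (the left table); where dept_id has no match in departments, the department columns become NULL. Walk through each employee:
  - employee 1 (Eli): dept_id=NULL, no match -> kept with NULL
  - employee 2 (Yara): dept_id=NULL, no match -> kept with NULL
  - employee 3 (Quinn): dept_id=3 -> matches Marketing
  - employee 4 (Chris): dept_id=5 -> matches Operations
  - employee 5 (Helen): dept_id=5 -> matches Operations
  - employee 6 (Frank): dept_id=2 -> matches Finance
All 6 rows appear; 2 have NULL department.

SQL:
SELECT a.name, b.name AS department
FROM employees a
LEFT JOIN departments b ON a.dept_id = b.id

Result:
name  | department
------+-----------
Eli   | NULL      
Yara  | NULL      
Quinn | Marketing 
Chris | Operations
Helen | Operations
Frank | Finance   


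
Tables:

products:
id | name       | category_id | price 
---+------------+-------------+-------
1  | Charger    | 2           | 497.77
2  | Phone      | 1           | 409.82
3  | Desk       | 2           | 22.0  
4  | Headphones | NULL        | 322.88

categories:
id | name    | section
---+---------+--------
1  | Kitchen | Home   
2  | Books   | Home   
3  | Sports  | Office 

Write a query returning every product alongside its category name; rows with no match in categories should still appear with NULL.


LEFT JOIN keeps every row from products (the left table); where category_id has no match in categories, the category columns become NULL. Walk through each product:
  - product 1 (Charger): category_id=2 -> matches Books
  - product 2 (Phone): category_id=1 -> matches Kitchen
  - product 3 (Desk): category_id=2 -> matches Books
  - product 4 (Headphones): category_id=NULL, no match -> kept with NULL
All 4 rows appear; 1 has NULL category.

SQL:
SELECT a.name, b.name AS category
FROM products a
LEFT JOIN categories b ON a.category_id = b.id

Result:
name       | category
-----------+---------
Charger    | Books   
Phone      | Kitchen 
Desk       | Books   
Headphones | NULL    


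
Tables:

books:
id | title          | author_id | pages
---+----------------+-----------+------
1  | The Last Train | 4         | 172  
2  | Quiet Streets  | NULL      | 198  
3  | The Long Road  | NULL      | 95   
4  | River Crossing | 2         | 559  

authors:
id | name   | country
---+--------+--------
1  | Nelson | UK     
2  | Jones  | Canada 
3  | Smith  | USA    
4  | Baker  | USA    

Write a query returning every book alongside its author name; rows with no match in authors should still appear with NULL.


LEFT JOIN keeps every row from books (the left table); where author_id has no match in authors, the author columns become NULL. Walk through each book:
  - book 1 (The Last Train): author_id=4 -> matches Baker
  - book 2 (Quiet Streets): author_id=NULL, no match -> kept with NULL
  - book 3 (The Long Road): author_id=NULL, no match -> kept with NULL
  - book 4 (River Crossing): author_id=2 -> matches Jones
All 4 rows appear; 2 have NULL author.

SQL:
SELECT a.title, b.name AS author
FROM books a
LEFT JOIN authors b ON a.author_id = b.id

Result:
title          | author
---------------+-------
The Last Train | Baker 
Quiet Streets  | NULL  
The Long Road  | NULL  
River Crossing | Jones 


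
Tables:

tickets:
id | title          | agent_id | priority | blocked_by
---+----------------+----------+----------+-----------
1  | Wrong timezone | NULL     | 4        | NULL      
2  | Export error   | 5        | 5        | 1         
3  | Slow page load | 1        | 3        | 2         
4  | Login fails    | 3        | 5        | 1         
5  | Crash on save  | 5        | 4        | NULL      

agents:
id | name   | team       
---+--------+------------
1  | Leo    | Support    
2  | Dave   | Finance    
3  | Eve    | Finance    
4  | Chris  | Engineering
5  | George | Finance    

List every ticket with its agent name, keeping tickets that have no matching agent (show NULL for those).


LEFT JOIN keeps every row from tickets (the left table); where agent_id has no match in agents, the agent columns become NULL. Walk through each ticket:
  - ticket 1 (Wrong timezone): agent_id=NULL, no match -> kept with NULL
  - ticket 2 (Export error): agent_id=5 -> matches George
  - ticket 3 (Slow page load): agent_id=1 -> matches Leo
  - ticket 4 (Login fails): agent_id=3 -> matches Eve
  - ticket 5 (Crash on save): agent_id=5 -> matches George
All 5 rows appear; 1 has NULL agent.

SQL:
SELECT a.title, b.name AS agent
FROM tickets a
LEFT JOIN agents b ON a.agent_id = b.id

Result:
title          | agent 
---------------+-------
Wrong timezone | NULL  
Export error   | George
Slow page load | Leo   
Login fails    | Eve   
Crash on save  | George


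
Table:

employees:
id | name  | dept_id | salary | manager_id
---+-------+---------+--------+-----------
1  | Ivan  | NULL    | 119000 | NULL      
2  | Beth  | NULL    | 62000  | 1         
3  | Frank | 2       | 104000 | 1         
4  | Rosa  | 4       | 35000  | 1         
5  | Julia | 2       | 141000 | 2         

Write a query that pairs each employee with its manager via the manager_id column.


This is a self-join: employees is joined to a second copy of itself, matching each row's manager_id to another row's id. Use LEFT JOIN so rows with manager_id=NULL are kept.
  - employee 1 (Ivan): manager_id=NULL -> NULL
  - employee 2 (Beth): manager_id=1 -> Ivan
  - employee 3 (Frank): manager_id=1 -> Ivan
  - employee 4 (Rosa): manager_id=1 -> Ivan
  - employee 5 (Julia): manager_id=2 -> Beth

SQL:
SELECT a.name AS item, b.name AS manager
FROM employees a
LEFT JOIN employees b ON a.manager_id = b.id

Result:
item  | manager
------+--------
Ivan  | NULL   
Beth  | Ivan   
Frank | Ivan   
Rosa  | Ivan   
Julia | Beth   


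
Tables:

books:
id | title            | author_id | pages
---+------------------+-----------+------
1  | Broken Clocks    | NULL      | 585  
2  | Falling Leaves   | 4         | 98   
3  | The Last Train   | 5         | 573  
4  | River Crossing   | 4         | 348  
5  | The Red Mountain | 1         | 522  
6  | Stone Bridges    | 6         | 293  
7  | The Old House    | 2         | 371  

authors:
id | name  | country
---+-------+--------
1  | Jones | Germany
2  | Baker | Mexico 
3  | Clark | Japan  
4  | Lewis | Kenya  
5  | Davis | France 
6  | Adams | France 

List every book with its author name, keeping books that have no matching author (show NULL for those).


LEFT JOIN keeps every row from books (the left table); where author_id has no match in authors, the author columns become NULL. Walk through each book:
  - book 1 (Broken Clocks): author_id=NULL, no match -> kept with NULL
  - book 2 (Falling Leaves): author_id=4 -> matches Lewis
  - book 3 (The Last Train): author_id=5 -> matches Davis
  - book 4 (River Crossing): author_id=4 -> matches Lewis
  - book 5 (The Red Mountain): author_id=1 -> matches Jones
  - book 6 (Stone Bridges): author_id=6 -> matches Adams
  - book 7 (The Old House): author_id=2 -> matches Baker
All 7 rows appear; 1 has NULL author.

SQL:
SELECT a.title, b.name AS author
FROM books a
LEFT JOIN authors b ON a.author_id = b.id

Result:
title            | author
-----------------+-------
Broken Clocks    | NULL  
Falling Leaves   | Lewis 
The Last Train   | Davis 
River Crossing   | Lewis 
The Red Mountain | Jones 
Stone Bridges    | Adams 
The Old House    | Baker 


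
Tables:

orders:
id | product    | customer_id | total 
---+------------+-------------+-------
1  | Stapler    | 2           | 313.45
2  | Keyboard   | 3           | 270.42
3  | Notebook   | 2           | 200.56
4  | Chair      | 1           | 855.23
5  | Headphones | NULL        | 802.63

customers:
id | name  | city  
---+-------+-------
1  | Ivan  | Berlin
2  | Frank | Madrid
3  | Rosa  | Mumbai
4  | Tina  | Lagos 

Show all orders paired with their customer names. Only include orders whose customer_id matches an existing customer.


INNER JOIN keeps only orders rows whose customer_id matches an id in customers. Walk through each order:
  - order 1 (Stapler): customer_id=2 -> matches Frank
  - order 2 (Keyboard): customer_id=3 -> matches Rosa
  - order 3 (Notebook): customer_id=2 -> matches Frank
  - order 4 (Chair): customer_id=1 -> matches Ivan
  - order 5 (Headphones): customer_id=NULL, no match -> dropped
So 1 of 5 rows is dropped.

SQL:
SELECT a.product, b.name AS customer
FROM orders a
INNER JOIN customers b ON a.customer_id = b.id

Result:
product  | customer
---------+---------
Stapler  | Frank   
Keyboard | Rosa    
Notebook | Frank   
Chair    | Ivan    


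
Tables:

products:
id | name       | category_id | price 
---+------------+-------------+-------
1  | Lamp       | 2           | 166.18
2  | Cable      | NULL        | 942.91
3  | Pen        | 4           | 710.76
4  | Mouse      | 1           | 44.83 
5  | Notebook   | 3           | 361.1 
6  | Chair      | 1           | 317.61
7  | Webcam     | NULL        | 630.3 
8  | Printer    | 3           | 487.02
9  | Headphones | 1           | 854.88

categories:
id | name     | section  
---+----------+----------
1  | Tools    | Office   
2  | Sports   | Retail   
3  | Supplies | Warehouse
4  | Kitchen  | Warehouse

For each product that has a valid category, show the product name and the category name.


INNER JOIN keeps only products rows whose category_id matches an id in categories. Walk through each product:
  - product 1 (Lamp): category_id=2 -> matches Sports
  - product 2 (Cable): category_id=NULL, no match -> dropped
  - product 3 (Pen): category_id=4 -> matches Kitchen
  - product 4 (Mouse): category_id=1 -> matches Tools
  - product 5 (Notebook): category_id=3 -> matches Supplies
  - product 6 (Chair): category_id=1 -> matches Tools
  - product 7 (Webcam): category_id=NULL, no match -> dropped
  - product 8 (Printer): category_id=3 -> matches Supplies
  - product 9 (Headphones): category_id=1 -> matches Tools
So 2 of 9 rows are dropped.

SQL:
SELECT a.name, b.name AS category
FROM products a
INNER JOIN categories b ON a.category_id = b.id

Result:
name       | category
-----------+---------
Lamp       | Sports  
Pen        | Kitchen 
Mouse      | Tools   
Notebook   | Supplies
Chair      | Tools   
Printer    | Supplies
Headphones | Tools   


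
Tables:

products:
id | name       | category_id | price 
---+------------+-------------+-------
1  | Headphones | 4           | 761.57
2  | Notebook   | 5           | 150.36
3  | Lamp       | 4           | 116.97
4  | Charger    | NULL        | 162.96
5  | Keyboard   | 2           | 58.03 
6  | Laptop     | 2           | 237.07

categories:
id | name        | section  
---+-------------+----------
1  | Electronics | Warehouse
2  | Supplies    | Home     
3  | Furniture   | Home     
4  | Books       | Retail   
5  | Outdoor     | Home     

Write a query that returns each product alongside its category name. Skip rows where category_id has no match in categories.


INNER JOIN keeps only products rows whose category_id matches an id in categories. Walk through each product:
  - product 1 (Headphones): category_id=4 -> matches Books
  - product 2 (Notebook): category_id=5 -> matches Outdoor
  - product 3 (Lamp): category_id=4 -> matches Books
  - product 4 (Charger): category_id=NULL, no match -> dropped
  - product 5 (Keyboard): category_id=2 -> matches Supplies
  - product 6 (Laptop): category_id=2 -> matches Supplies
So 1 of 6 rows is dropped.

SQL:
SELECT a.name, b.name AS category
FROM products a
INNER JOIN categories b ON a.category_id = b.id

Result:
name       | category
-----------+---------
Headphones | Books   
Notebook   | Outdoor 
Lamp       | Books   
Keyboard   | Supplies
Laptop     | Supplies


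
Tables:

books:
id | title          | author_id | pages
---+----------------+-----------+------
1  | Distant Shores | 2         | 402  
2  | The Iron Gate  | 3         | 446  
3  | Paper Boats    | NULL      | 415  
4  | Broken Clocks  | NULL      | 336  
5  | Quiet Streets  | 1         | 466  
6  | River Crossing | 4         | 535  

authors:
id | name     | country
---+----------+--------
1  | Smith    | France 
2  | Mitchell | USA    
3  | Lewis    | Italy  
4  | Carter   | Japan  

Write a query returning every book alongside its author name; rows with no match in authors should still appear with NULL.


LEFT JOIN keeps every row from books (the left table); where author_id has no match in authors, the author columns become NULL. Walk through each book:
  - book 1 (Distant Shores): author_id=2 -> matches Mitchell
  - book 2 (The Iron Gate): author_id=3 -> matches Lewis
  - book 3 (Paper Boats): author_id=NULL, no match -> kept with NULL
  - book 4 (Broken Clocks): author_id=NULL, no match -> kept with NULL
  - book 5 (Quiet Streets): author_id=1 -> matches Smith
  - book 6 (River Crossing): author_id=4 -> matches Carter
All 6 rows appear; 2 have NULL author.

SQL:
SELECT a.title, b.name AS author
FROM books a
LEFT JOIN authors b ON a.author_id = b.id

Result:
title          | author  
---------------+---------
Distant Shores | Mitchell
The Iron Gate  | Lewis   
Paper Boats    | NULL    
Broken Clocks  | NULL    
Quiet Streets  | Smith   
River Crossing | Carter  


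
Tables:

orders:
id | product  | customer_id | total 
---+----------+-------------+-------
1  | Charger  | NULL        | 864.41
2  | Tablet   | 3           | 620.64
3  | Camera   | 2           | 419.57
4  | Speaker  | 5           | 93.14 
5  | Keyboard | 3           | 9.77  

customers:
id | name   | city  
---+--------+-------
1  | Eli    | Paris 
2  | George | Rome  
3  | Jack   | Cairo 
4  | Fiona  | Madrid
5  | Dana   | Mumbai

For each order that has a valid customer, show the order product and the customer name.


INNER JOIN keeps only orders rows whose customer_id matches an id in customers. Walk through each order:
  - order 1 (Charger): customer_id=NULL, no match -> dropped
  - order 2 (Tablet): customer_id=3 -> matches Jack
  - order 3 (Camera): customer_id=2 -> matches George
  - order 4 (Speaker): customer_id=5 -> matches Dana
  - order 5 (Keyboard): customer_id=3 -> matches Jack
So 1 of 5 rows is dropped.

SQL:
SELECT a.product, b.name AS customer
FROM orders a
INNER JOIN customers b ON a.customer_id = b.id

Result:
product  | customer
---------+---------
Tablet   | Jack    
Camera   | George  
Speaker  | Dana    
Keyboard | Jack    


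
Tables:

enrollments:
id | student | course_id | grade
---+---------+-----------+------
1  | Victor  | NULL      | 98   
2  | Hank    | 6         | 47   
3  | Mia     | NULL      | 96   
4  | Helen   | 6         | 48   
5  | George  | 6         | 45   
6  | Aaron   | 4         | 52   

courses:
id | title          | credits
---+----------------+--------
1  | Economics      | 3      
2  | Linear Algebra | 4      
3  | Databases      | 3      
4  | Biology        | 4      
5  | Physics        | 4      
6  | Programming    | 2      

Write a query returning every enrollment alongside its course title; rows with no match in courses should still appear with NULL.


LEFT JOIN keeps every row from enrollments (the left table); where course_id has no match in courses, the course columns become NULL. Walk through each enrollment:
  - enrollment 1 (Victor): course_id=NULL, no match -> kept with NULL
  - enrollment 2 (Hank): course_id=6 -> matches Programming
  - enrollment 3 (Mia): course_id=NULL, no match -> kept with NULL
  - enrollment 4 (Helen): course_id=6 -> matches Programming
  - enrollment 5 (George): course_id=6 -> matches Programming
  - enrollment 6 (Aaron): course_id=4 -> matches Biology
All 6 rows appear; 2 have NULL course.

SQL:
SELECT a.student, b.title AS course
FROM enrollments a
LEFT JOIN courses b ON a.course_id = b.id

Result:
student | course     
--------+------------
Victor  | NULL       
Hank    | Programming
Mia     | NULL       
Helen   | Programming
George  | Programming
Aaron   | Biology    


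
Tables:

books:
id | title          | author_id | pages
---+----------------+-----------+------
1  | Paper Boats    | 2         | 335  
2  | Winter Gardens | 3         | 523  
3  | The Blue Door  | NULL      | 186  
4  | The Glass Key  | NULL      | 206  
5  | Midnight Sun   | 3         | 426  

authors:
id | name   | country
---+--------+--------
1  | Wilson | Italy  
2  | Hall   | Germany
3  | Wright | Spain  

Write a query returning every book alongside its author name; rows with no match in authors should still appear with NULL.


LEFT JOIN keeps every row from books (the left table); where author_id has no match in authors, the author columns become NULL. Walk through each book:
  - book 1 (Paper Boats): author_id=2 -> matches Hall
  - book 2 (Winter Gardens): author_id=3 -> matches Wright
  - book 3 (The Blue Door): author_id=NULL, no match -> kept with NULL
  - book 4 (The Glass Key): author_id=NULL, no match -> kept with NULL
  - book 5 (Midnight Sun): author_id=3 -> matches Wright
All 5 rows appear; 2 have NULL author.

SQL:
SELECT a.title, b.name AS author
FROM books a
LEFT JOIN authors b ON a.author_id = b.id

Result:
title          | author
---------------+-------
Paper Boats    | Hall  
Winter Gardens | Wright
The Blue Door  | NULL  
The Glass Key  | NULL  
Midnight Sun   | Wright
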